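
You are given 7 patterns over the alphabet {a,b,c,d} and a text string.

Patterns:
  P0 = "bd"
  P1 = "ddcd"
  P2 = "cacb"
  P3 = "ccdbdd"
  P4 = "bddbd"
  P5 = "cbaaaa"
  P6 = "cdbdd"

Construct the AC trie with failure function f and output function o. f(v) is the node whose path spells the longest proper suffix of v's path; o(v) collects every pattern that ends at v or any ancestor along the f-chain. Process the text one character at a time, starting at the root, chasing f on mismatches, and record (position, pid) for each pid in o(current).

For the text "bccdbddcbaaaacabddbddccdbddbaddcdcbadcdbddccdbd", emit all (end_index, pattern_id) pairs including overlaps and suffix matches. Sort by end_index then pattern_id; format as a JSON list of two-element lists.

Construct AC machine:
Trie nodes:
  0='ε' goto b→1 c→7 d→3
  1='b' goto d→2
  2='bd' goto d→16  [P0 ends]
  3='d' goto d→4
  4='dd' goto c→5
  5='ddc' goto d→6
  6='ddcd' goto ·  [P1 ends]
  7='c' goto a→8 b→19 c→11 d→24
  8='ca' goto c→9
  9='cac' goto b→10
  10='cacb' goto ·  [P2 ends]
  11='cc' goto d→12
  12='ccd' goto b→13
  13='ccdb' goto d→14
  14='ccdbd' goto d→15
  15='ccdbdd' goto ·  [P3 ends]
  16='bdd' goto b→17
  17='bddb' goto d→18
  18='bddbd' goto ·  [P4 ends]
  19='cb' goto a→20
  20='cba' goto a→21
  21='cbaa' goto a→22
  22='cbaaa' goto a→23
  23='cbaaaa' goto ·  [P5 ends]
  24='cd' goto b→25
  25='cdb' goto d→26
  26='cdbd' goto d→27
  27='cdbdd' goto ·  [P6 ends]

Failure links (BFS by depth):
  fail(1) 'b': from fail(0)=0 chase 'b': 0 ⇒ 0;  out=∅∪out(0)=∅
  fail(3) 'd': from fail(0)=0 chase 'd': 0 ⇒ 0;  out=∅∪out(0)=∅
  fail(7) 'c': from fail(0)=0 chase 'c': 0 ⇒ 0;  out=∅∪out(0)=∅
  fail(2) 'bd': from fail(1)=0 chase 'd': 0 ⇒ 3;  out={0}∪out(3)={0}
  fail(4) 'dd': from fail(3)=0 chase 'd': 0 ⇒ 3;  out=∅∪out(3)=∅
  fail(8) 'ca': from fail(7)=0 chase 'a': 0 ⇒ 0;  out=∅∪out(0)=∅
  fail(11) 'cc': from fail(7)=0 chase 'c': 0 ⇒ 7;  out=∅∪out(7)=∅
  fail(19) 'cb': from fail(7)=0 chase 'b': 0 ⇒ 1;  out=∅∪out(1)=∅
  fail(24) 'cd': from fail(7)=0 chase 'd': 0 ⇒ 3;  out=∅∪out(3)=∅
  fail(5) 'ddc': from fail(4)=3 chase 'c': 3→0 ⇒ 7;  out=∅∪out(7)=∅
  fail(9) 'cac': from fail(8)=0 chase 'c': 0 ⇒ 7;  out=∅∪out(7)=∅
  fail(12) 'ccd': from fail(11)=7 chase 'd': 7 ⇒ 24;  out=∅∪out(24)=∅
  fail(16) 'bdd': from fail(2)=3 chase 'd': 3 ⇒ 4;  out=∅∪out(4)=∅
  fail(20) 'cba': from fail(19)=1 chase 'a': 1→0 ⇒ 0;  out=∅∪out(0)=∅
  fail(25) 'cdb': from fail(24)=3 chase 'b': 3→0 ⇒ 1;  out=∅∪out(1)=∅
  fail(6) 'ddcd': from fail(5)=7 chase 'd': 7 ⇒ 24;  out={1}∪out(24)={1}
  fail(10) 'cacb': from fail(9)=7 chase 'b': 7 ⇒ 19;  out={2}∪out(19)={2}
  fail(13) 'ccdb': from fail(12)=24 chase 'b': 24 ⇒ 25;  out=∅∪out(25)=∅
  fail(17) 'bddb': from fail(16)=4 chase 'b': 4→3→0 ⇒ 1;  out=∅∪out(1)=∅
  fail(21) 'cbaa': from fail(20)=0 chase 'a': 0 ⇒ 0;  out=∅∪out(0)=∅
  fail(26) 'cdbd': from fail(25)=1 chase 'd': 1 ⇒ 2;  out=∅∪out(2)={0}
  fail(14) 'ccdbd': from fail(13)=25 chase 'd': 25 ⇒ 26;  out=∅∪out(26)={0}
  fail(18) 'bddbd': from fail(17)=1 chase 'd': 1 ⇒ 2;  out={4}∪out(2)={0,4}
  fail(22) 'cbaaa': from fail(21)=0 chase 'a': 0 ⇒ 0;  out=∅∪out(0)=∅
  fail(27) 'cdbdd': from fail(26)=2 chase 'd': 2 ⇒ 16;  out={6}∪out(16)={6}
  fail(15) 'ccdbdd': from fail(14)=26 chase 'd': 26 ⇒ 27;  out={3}∪out(27)={3,6}
  fail(23) 'cbaaaa': from fail(22)=0 chase 'a': 0 ⇒ 0;  out={5}∪out(0)={5}

Run:
pos 0 'b': at 1
pos 1 'c': at 7 (fail-walked)
pos 2 'c': at 11
pos 3 'd': at 12
pos 4 'b': at 13
pos 5 'd': at 14  emit P0@[4:5]
pos 6 'd': at 15  emit P3@[1:6],P6@[2:6]
pos 7 'c': at 5 (fail-walked)
pos 8 'b': at 19 (fail-walked)
pos 9 'a': at 20
pos 10 'a': at 21
pos 11 'a': at 22
pos 12 'a': at 23  emit P5@[7:12]
pos 13 'c': at 7 (fail-walked)
pos 14 'a': at 8
pos 15 'b': at 1 (fail-walked)
pos 16 'd': at 2  emit P0@[15:16]
pos 17 'd': at 16
pos 18 'b': at 17
pos 19 'd': at 18  emit P0@[18:19],P4@[15:19]
pos 20 'd': at 16 (fail-walked)
pos 21 'c': at 5 (fail-walked)
pos 22 'c': at 11 (fail-walked)
pos 23 'd': at 12
pos 24 'b': at 13
pos 25 'd': at 14  emit P0@[24:25]
pos 26 'd': at 15  emit P3@[21:26],P6@[22:26]
pos 27 'b': at 17 (fail-walked)
pos 28 'a': at 0 (fail-walked)
pos 29 'd': at 3
pos 30 'd': at 4
pos 31 'c': at 5
pos 32 'd': at 6  emit P1@[29:32]
pos 33 'c': at 7 (fail-walked)
pos 34 'b': at 19
pos 35 'a': at 20
pos 36 'd': at 3 (fail-walked)
pos 37 'c': at 7 (fail-walked)
pos 38 'd': at 24
pos 39 'b': at 25
pos 40 'd': at 26  emit P0@[39:40]
pos 41 'd': at 27  emit P6@[37:41]
pos 42 'c': at 5 (fail-walked)
pos 43 'c': at 11 (fail-walked)
pos 44 'd': at 12
pos 45 'b': at 13
pos 46 'd': at 14  emit P0@[45:46]

Matches: [[5,0],[6,3],[6,6],[12,5],[16,0],[19,0],[19,4],[25,0],[26,3],[26,6],[32,1],[40,0],[41,6],[46,0]]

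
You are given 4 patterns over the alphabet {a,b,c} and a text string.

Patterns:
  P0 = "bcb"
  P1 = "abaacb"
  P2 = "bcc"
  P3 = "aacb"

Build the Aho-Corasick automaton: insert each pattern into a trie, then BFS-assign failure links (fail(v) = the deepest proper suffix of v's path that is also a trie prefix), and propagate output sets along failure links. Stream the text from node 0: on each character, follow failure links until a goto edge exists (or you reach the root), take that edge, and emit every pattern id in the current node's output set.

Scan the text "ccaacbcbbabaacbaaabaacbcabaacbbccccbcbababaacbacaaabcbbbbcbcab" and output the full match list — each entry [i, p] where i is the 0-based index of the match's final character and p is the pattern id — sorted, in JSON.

Construct AC machine:
Trie nodes:
  0='ε' goto a→4 b→1
  1='b' goto c→2
  2='bc' goto b→3 c→10
  3='bcb' goto ·  [P0 ends]
  4='a' goto a→11 b→5
  5='ab' goto a→6
  6='aba' goto a→7
  7='abaa' goto c→8
  8='abaac' goto b→9
  9='abaacb' goto ·  [P1 ends]
  10='bcc' goto ·  [P2 ends]
  11='aa' goto c→12
  12='aac' goto b→13
  13='aacb' goto ·  [P3 ends]

Failure links (BFS by depth):
  n1('b'): parent n0 fail=0; on 'b' 0 → fail=0;  out ∅∪∅=∅
  n4('a'): parent n0 fail=0; on 'a' 0 → fail=0;  out ∅∪∅=∅
  n2('bc'): parent n1 fail=0; on 'c' 0 → fail=0;  out ∅∪∅=∅
  n5('ab'): parent n4 fail=0; on 'b' 0 → fail=1;  out ∅∪∅=∅
  n11('aa'): parent n4 fail=0; on 'a' 0 → fail=4;  out ∅∪∅=∅
  n3('bcb'): parent n2 fail=0; on 'b' 0 → fail=1;  out {0}∪∅={0}
  n6('aba'): parent n5 fail=1; on 'a' 1→0 → fail=4;  out ∅∪∅=∅
  n10('bcc'): parent n2 fail=0; on 'c' 0 → fail=0;  out {2}∪∅={2}
  n12('aac'): parent n11 fail=4; on 'c' 4→0 → fail=0;  out ∅∪∅=∅
  n7('abaa'): parent n6 fail=4; on 'a' 4 → fail=11;  out ∅∪∅=∅
  n13('aacb'): parent n12 fail=0; on 'b' 0 → fail=1;  out {3}∪∅={3}
  n8('abaac'): parent n7 fail=11; on 'c' 11 → fail=12;  out ∅∪∅=∅
  n9('abaacb'): parent n8 fail=12; on 'b' 12 → fail=13;  out {1}∪{3}={1,3}

Text stream:
pos 0 'c': at 0
pos 1 'c': at 0
pos 2 'a': at 4
pos 3 'a': at 11
pos 4 'c': at 12
pos 5 'b': at 13  emit P3@[2:5]
pos 6 'c': at 2 ·f
pos 7 'b': at 3  emit P0@[5:7]
pos 8 'b': at 1 ·f
pos 9 'a': at 4 ·f
pos 10 'b': at 5
pos 11 'a': at 6
pos 12 'a': at 7
pos 13 'c': at 8
pos 14 'b': at 9  emit P1@[9:14],P3@[11:14]
pos 15 'a': at 4 ·f
pos 16 'a': at 11
pos 17 'a': at 11 ·f
pos 18 'b': at 5 ·f
pos 19 'a': at 6
pos 20 'a': at 7
pos 21 'c': at 8
pos 22 'b': at 9  emit P1@[17:22],P3@[19:22]
pos 23 'c': at 2 ·f
pos 24 'a': at 4 ·f
pos 25 'b': at 5
pos 26 'a': at 6
pos 27 'a': at 7
pos 28 'c': at 8
pos 29 'b': at 9  emit P1@[24:29],P3@[26:29]
pos 30 'b': at 1 ·f
pos 31 'c': at 2
pos 32 'c': at 10  emit P2@[30:32]
pos 33 'c': at 0 ·f
pos 34 'c': at 0
pos 35 'b': at 1
pos 36 'c': at 2
pos 37 'b': at 3  emit P0@[35:37]
pos 38 'a': at 4 ·f
pos 39 'b': at 5
pos 40 'a': at 6
pos 41 'b': at 5 ·f
pos 42 'a': at 6
pos 43 'a': at 7
pos 44 'c': at 8
pos 45 'b': at 9  emit P1@[40:45],P3@[42:45]
pos 46 'a': at 4 ·f
pos 47 'c': at 0 ·f
pos 48 'a': at 4
pos 49 'a': at 11
pos 50 'a': at 11 ·f
pos 51 'b': at 5 ·f
pos 52 'c': at 2 ·f
pos 53 'b': at 3  emit P0@[51:53]
pos 54 'b': at 1 ·f
pos 55 'b': at 1 ·f
pos 56 'b': at 1 ·f
pos 57 'c': at 2
pos 58 'b': at 3  emit P0@[56:58]
pos 59 'c': at 2 ·f
pos 60 'a': at 4 ·f
pos 61 'b': at 5

All matches (sorted): [[5,3],[7,0],[14,1],[14,3],[22,1],[22,3],[29,1],[29,3],[32,2],[37,0],[45,1],[45,3],[53,0],[58,0]]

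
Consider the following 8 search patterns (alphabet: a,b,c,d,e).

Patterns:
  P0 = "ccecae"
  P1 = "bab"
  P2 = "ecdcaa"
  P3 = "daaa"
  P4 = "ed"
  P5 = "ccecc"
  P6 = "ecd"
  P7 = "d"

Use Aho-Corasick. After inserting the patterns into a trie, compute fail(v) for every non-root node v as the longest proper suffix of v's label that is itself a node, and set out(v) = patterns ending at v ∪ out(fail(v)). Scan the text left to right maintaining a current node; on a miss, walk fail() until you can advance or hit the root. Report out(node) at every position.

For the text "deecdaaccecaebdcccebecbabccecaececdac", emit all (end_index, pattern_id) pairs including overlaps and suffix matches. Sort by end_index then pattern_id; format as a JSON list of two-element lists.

Build:
Trie (insert patterns):
  n0 'ε': b→7 c→1 d→16 e→10
  n1 'c': c→2
  n2 'cc': e→3
  n3 'cce': c→4
  n4 'ccec': a→5 c→21
  n5 'cceca': e→6
  n6 'ccecae': ·  ←P0
  n7 'b': a→8
  n8 'ba': b→9
  n9 'bab': ·  ←P1
  n10 'e': c→11 d→20
  n11 'ec': d→12
  n12 'ecd': c→13  ←P6
  n13 'ecdc': a→14
  n14 'ecdca': a→15
  n15 'ecdcaa': ·  ←P2
  n16 'd': a→17  ←P7
  n17 'da': a→18
  n18 'daa': a→19
  n19 'daaa': ·  ←P3
  n20 'ed': ·  ←P4
  n21 'ccecc': ·  ←P5

Failure links (BFS by depth):
  n1('c'): parent n0 fail=0; on 'c' 0 → fail=0;  out ∅∪∅=∅
  n7('b'): parent n0 fail=0; on 'b' 0 → fail=0;  out ∅∪∅=∅
  n10('e'): parent n0 fail=0; on 'e' 0 → fail=0;  out ∅∪∅=∅
  n16('d'): parent n0 fail=0; on 'd' 0 → fail=0;  out {7}∪∅={7}
  n2('cc'): parent n1 fail=0; on 'c' 0 → fail=1;  out ∅∪∅=∅
  n8('ba'): parent n7 fail=0; on 'a' 0 → fail=0;  out ∅∪∅=∅
  n11('ec'): parent n10 fail=0; on 'c' 0 → fail=1;  out ∅∪∅=∅
  n17('da'): parent n16 fail=0; on 'a' 0 → fail=0;  out ∅∪∅=∅
  n20('ed'): parent n10 fail=0; on 'd' 0 → fail=16;  out {4}∪{7}={4,7}
  n3('cce'): parent n2 fail=1; on 'e' 1→0 → fail=10;  out ∅∪∅=∅
  n9('bab'): parent n8 fail=0; on 'b' 0 → fail=7;  out {1}∪∅={1}
  n12('ecd'): parent n11 fail=1; on 'd' 1→0 → fail=16;  out {6}∪{7}={6,7}
  n18('daa'): parent n17 fail=0; on 'a' 0 → fail=0;  out ∅∪∅=∅
  n4('ccec'): parent n3 fail=10; on 'c' 10 → fail=11;  out ∅∪∅=∅
  n13('ecdc'): parent n12 fail=16; on 'c' 16→0 → fail=1;  out ∅∪∅=∅
  n19('daaa'): parent n18 fail=0; on 'a' 0 → fail=0;  out {3}∪∅={3}
  n5('cceca'): parent n4 fail=11; on 'a' 11→1→0 → fail=0;  out ∅∪∅=∅
  n14('ecdca'): parent n13 fail=1; on 'a' 1→0 → fail=0;  out ∅∪∅=∅
  n21('ccecc'): parent n4 fail=11; on 'c' 11→1 → fail=2;  out {5}∪∅={5}
  n6('ccecae'): parent n5 fail=0; on 'e' 0 → fail=10;  out {0}∪∅={0}
  n15('ecdcaa'): parent n14 fail=0; on 'a' 0 → fail=0;  out {2}∪∅={2}

Scan:
pos 0 'd': at 16  emit P7@[0:0]
pos 1 'e': at 10 (fail-walked)
pos 2 'e': at 10 (fail-walked)
pos 3 'c': at 11
pos 4 'd': at 12  emit P6@[2:4],P7@[4:4]
pos 5 'a': at 17 (fail-walked)
pos 6 'a': at 18
pos 7 'c': at 1 (fail-walked)
pos 8 'c': at 2
pos 9 'e': at 3
pos 10 'c': at 4
pos 11 'a': at 5
pos 12 'e': at 6  emit P0@[7:12]
pos 13 'b': at 7 (fail-walked)
pos 14 'd': at 16 (fail-walked)  emit P7@[14:14]
pos 15 'c': at 1 (fail-walked)
pos 16 'c': at 2
pos 17 'c': at 2 (fail-walked)
pos 18 'e': at 3
pos 19 'b': at 7 (fail-walked)
pos 20 'e': at 10 (fail-walked)
pos 21 'c': at 11
pos 22 'b': at 7 (fail-walked)
pos 23 'a': at 8
pos 24 'b': at 9  emit P1@[22:24]
pos 25 'c': at 1 (fail-walked)
pos 26 'c': at 2
pos 27 'e': at 3
pos 28 'c': at 4
pos 29 'a': at 5
pos 30 'e': at 6  emit P0@[25:30]
pos 31 'c': at 11 (fail-walked)
pos 32 'e': at 10 (fail-walked)
pos 33 'c': at 11
pos 34 'd': at 12  emit P6@[32:34],P7@[34:34]
pos 35 'a': at 17 (fail-walked)
pos 36 'c': at 1 (fail-walked)

All matches (sorted): [[0,7],[4,6],[4,7],[12,0],[14,7],[24,1],[30,0],[34,6],[34,7]]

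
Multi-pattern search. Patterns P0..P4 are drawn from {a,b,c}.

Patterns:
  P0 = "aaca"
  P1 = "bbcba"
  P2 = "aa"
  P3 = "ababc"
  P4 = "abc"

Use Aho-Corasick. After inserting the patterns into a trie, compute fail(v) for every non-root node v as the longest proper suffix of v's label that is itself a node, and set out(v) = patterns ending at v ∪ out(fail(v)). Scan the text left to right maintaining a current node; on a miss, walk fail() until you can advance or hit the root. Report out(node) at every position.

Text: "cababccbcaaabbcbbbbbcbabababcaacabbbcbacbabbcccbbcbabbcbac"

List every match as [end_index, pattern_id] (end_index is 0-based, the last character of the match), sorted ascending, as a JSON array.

Construct AC machine:
Trie nodes:
  n0 'ε': a→1 b→5
  n1 'a': a→2 b→10
  n2 'aa': c→3  [P2 ends]
  n3 'aac': a→4
  n4 'aaca': ·  [P0 ends]
  n5 'b': b→6
  n6 'bb': c→7
  n7 'bbc': b→8
  n8 'bbcb': a→9
  n9 'bbcba': ·  [P1 ends]
  n10 'ab': a→11 c→14
  n11 'aba': b→12
  n12 'abab': c→13
  n13 'ababc': ·  [P3 ends]
  n14 'abc': ·  [P4 ends]

BFS fail/out derivation:
  fail(1) 'a': from fail(0)=0 chase 'a': 0 ⇒ 0;  out=∅∪out(0)=∅
  fail(5) 'b': from fail(0)=0 chase 'b': 0 ⇒ 0;  out=∅∪out(0)=∅
  fail(2) 'aa': from fail(1)=0 chase 'a': 0 ⇒ 1;  out={2}∪out(1)={2}
  fail(6) 'bb': from fail(5)=0 chase 'b': 0 ⇒ 5;  out=∅∪out(5)=∅
  fail(10) 'ab': from fail(1)=0 chase 'b': 0 ⇒ 5;  out=∅∪out(5)=∅
  fail(3) 'aac': from fail(2)=1 chase 'c': 1→0 ⇒ 0;  out=∅∪out(0)=∅
  fail(7) 'bbc': from fail(6)=5 chase 'c': 5→0 ⇒ 0;  out=∅∪out(0)=∅
  fail(11) 'aba': from fail(10)=5 chase 'a': 5→0 ⇒ 1;  out=∅∪out(1)=∅
  fail(14) 'abc': from fail(10)=5 chase 'c': 5→0 ⇒ 0;  out={4}∪out(0)={4}
  fail(4) 'aaca': from fail(3)=0 chase 'a': 0 ⇒ 1;  out={0}∪out(1)={0}
  fail(8) 'bbcb': from fail(7)=0 chase 'b': 0 ⇒ 5;  out=∅∪out(5)=∅
  fail(12) 'abab': from fail(11)=1 chase 'b': 1 ⇒ 10;  out=∅∪out(10)=∅
  fail(9) 'bbcba': from fail(8)=5 chase 'a': 5→0 ⇒ 1;  out={1}∪out(1)={1}
  fail(13) 'ababc': from fail(12)=10 chase 'c': 10 ⇒ 14;  out={3}∪out(14)={3,4}

Scan:
i=0 'c': node 0→0
i=1 'a': node 0→1
i=2 'b': node 1→10
i=3 'a': node 10→11
i=4 'b': node 11→12
i=5 'c': node 12→13  emit P3@[1:5],P4@[3:5]
i=6 'c': node 13→0 (via fail)
i=7 'b': node 0→5
i=8 'c': node 5→0 (via fail)
i=9 'a': node 0→1
i=10 'a': node 1→2  emit P2@[9:10]
i=11 'a': node 2→2 (via fail)  emit P2@[10:11]
i=12 'b': node 2→10 (via fail)
i=13 'b': node 10→6 (via fail)
i=14 'c': node 6→7
i=15 'b': node 7→8
i=16 'b': node 8→6 (via fail)
i=17 'b': node 6→6 (via fail)
i=18 'b': node 6→6 (via fail)
i=19 'b': node 6→6 (via fail)
i=20 'c': node 6→7
i=21 'b': node 7→8
i=22 'a': node 8→9  emit P1@[18:22]
i=23 'b': node 9→10 (via fail)
i=24 'a': node 10→11
i=25 'b': node 11→12
i=26 'a': node 12→11 (via fail)
i=27 'b': node 11→12
i=28 'c': node 12→13  emit P3@[24:28],P4@[26:28]
i=29 'a': node 13→1 (via fail)
i=30 'a': node 1→2  emit P2@[29:30]
i=31 'c': node 2→3
i=32 'a': node 3→4  emit P0@[29:32]
i=33 'b': node 4→10 (via fail)
i=34 'b': node 10→6 (via fail)
i=35 'b': node 6→6 (via fail)
i=36 'c': node 6→7
i=37 'b': node 7→8
i=38 'a': node 8→9  emit P1@[34:38]
i=39 'c': node 9→0 (via fail)
i=40 'b': node 0→5
i=41 'a': node 5→1 (via fail)
i=42 'b': node 1→10
i=43 'b': node 10→6 (via fail)
i=44 'c': node 6→7
i=45 'c': node 7→0 (via fail)
i=46 'c': node 0→0
i=47 'b': node 0→5
i=48 'b': node 5→6
i=49 'c': node 6→7
i=50 'b': node 7→8
i=51 'a': node 8→9  emit P1@[47:51]
i=52 'b': node 9→10 (via fail)
i=53 'b': node 10→6 (via fail)
i=54 'c': node 6→7
i=55 'b': node 7→8
i=56 'a': node 8→9  emit P1@[52:56]
i=57 'c': node 9→0 (via fail)

All matches (sorted): [[5,3],[5,4],[10,2],[11,2],[22,1],[28,3],[28,4],[30,2],[32,0],[38,1],[51,1],[56,1]]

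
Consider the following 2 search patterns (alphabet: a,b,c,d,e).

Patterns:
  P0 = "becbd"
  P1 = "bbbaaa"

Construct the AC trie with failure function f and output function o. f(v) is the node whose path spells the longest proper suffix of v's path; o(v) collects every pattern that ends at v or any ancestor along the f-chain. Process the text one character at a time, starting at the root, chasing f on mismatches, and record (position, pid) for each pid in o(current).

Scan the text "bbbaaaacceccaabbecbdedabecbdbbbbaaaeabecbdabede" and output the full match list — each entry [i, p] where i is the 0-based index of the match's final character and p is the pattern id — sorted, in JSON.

Build:
Trie (insert patterns):
  n0 'ε': b→1
  n1 'b': b→6 e→2
  n2 'be': c→3
  n3 'bec': b→4
  n4 'becb': d→5
  n5 'becbd': ·  [P0 ends]
  n6 'bb': b→7
  n7 'bbb': a→8
  n8 'bbba': a→9
  n9 'bbbaa': a→10
  n10 'bbbaaa': ·  [P1 ends]

Failure links (BFS by depth):
  fail(1) 'b': from fail(0)=0 chase 'b': 0 ⇒ 0;  out=∅∪out(0)=∅
  fail(2) 'be': from fail(1)=0 chase 'e': 0 ⇒ 0;  out=∅∪out(0)=∅
  fail(6) 'bb': from fail(1)=0 chase 'b': 0 ⇒ 1;  out=∅∪out(1)=∅
  fail(3) 'bec': from fail(2)=0 chase 'c': 0 ⇒ 0;  out=∅∪out(0)=∅
  fail(7) 'bbb': from fail(6)=1 chase 'b': 1 ⇒ 6;  out=∅∪out(6)=∅
  fail(4) 'becb': from fail(3)=0 chase 'b': 0 ⇒ 1;  out=∅∪out(1)=∅
  fail(8) 'bbba': from fail(7)=6 chase 'a': 6→1→0 ⇒ 0;  out=∅∪out(0)=∅
  fail(5) 'becbd': from fail(4)=1 chase 'd': 1→0 ⇒ 0;  out={0}∪out(0)={0}
  fail(9) 'bbbaa': from fail(8)=0 chase 'a': 0 ⇒ 0;  out=∅∪out(0)=∅
  fail(10) 'bbbaaa': from fail(9)=0 chase 'a': 0 ⇒ 0;  out={1}∪out(0)={1}

Run:
pos 0 'b': at 1
pos 1 'b': at 6
pos 2 'b': at 7
pos 3 'a': at 8
pos 4 'a': at 9
pos 5 'a': at 10  ** P1@[0:5]
pos 6 'a': at 0 ·f
pos 7 'c': at 0
pos 8 'c': at 0
pos 9 'e': at 0
pos 10 'c': at 0
pos 11 'c': at 0
pos 12 'a': at 0
pos 13 'a': at 0
pos 14 'b': at 1
pos 15 'b': at 6
pos 16 'e': at 2 ·f
pos 17 'c': at 3
pos 18 'b': at 4
pos 19 'd': at 5  ** P0@[15:19]
pos 20 'e': at 0 ·f
pos 21 'd': at 0
pos 22 'a': at 0
pos 23 'b': at 1
pos 24 'e': at 2
pos 25 'c': at 3
pos 26 'b': at 4
pos 27 'd': at 5  ** P0@[23:27]
pos 28 'b': at 1 ·f
pos 29 'b': at 6
pos 30 'b': at 7
pos 31 'b': at 7 ·f
pos 32 'a': at 8
pos 33 'a': at 9
pos 34 'a': at 10  ** P1@[29:34]
pos 35 'e': at 0 ·f
pos 36 'a': at 0
pos 37 'b': at 1
pos 38 'e': at 2
pos 39 'c': at 3
pos 40 'b': at 4
pos 41 'd': at 5  ** P0@[37:41]
pos 42 'a': at 0 ·f
pos 43 'b': at 1
pos 44 'e': at 2
pos 45 'd': at 0 ·f
pos 46 'e': at 0

Matches: [[5,1],[19,0],[27,0],[34,1],[41,0]]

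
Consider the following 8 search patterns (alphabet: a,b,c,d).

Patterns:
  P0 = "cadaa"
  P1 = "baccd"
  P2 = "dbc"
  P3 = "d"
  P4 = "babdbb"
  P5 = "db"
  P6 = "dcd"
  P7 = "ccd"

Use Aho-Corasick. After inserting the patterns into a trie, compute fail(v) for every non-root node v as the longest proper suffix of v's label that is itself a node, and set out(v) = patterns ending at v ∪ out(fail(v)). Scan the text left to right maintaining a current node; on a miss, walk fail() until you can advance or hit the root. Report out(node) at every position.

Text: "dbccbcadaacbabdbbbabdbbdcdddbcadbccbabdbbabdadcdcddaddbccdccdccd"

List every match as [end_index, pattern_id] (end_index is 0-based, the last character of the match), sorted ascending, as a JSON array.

Construct AC machine:
Trie (insert patterns):
  0='ε' goto b→6 c→1 d→11
  1='c' goto a→2 c→20
  2='ca' goto d→3
  3='cad' goto a→4
  4='cada' goto a→5
  5='cadaa' goto ·  [P0 ends]
  6='b' goto a→7
  7='ba' goto b→14 c→8
  8='bac' goto c→9
  9='bacc' goto d→10
  10='baccd' goto ·  [P1 ends]
  11='d' goto b→12 c→18  [P3 ends]
  12='db' goto c→13  [P5 ends]
  13='dbc' goto ·  [P2 ends]
  14='bab' goto d→15
  15='babd' goto b→16
  16='babdb' goto b→17
  17='babdbb' goto ·  [P4 ends]
  18='dc' goto d→19
  19='dcd' goto ·  [P6 ends]
  20='cc' goto d→21
  21='ccd' goto ·  [P7 ends]

Failure links (BFS by depth):
  n1('c'): parent n0 fail=0; on 'c' 0 → fail=0;  out ∅∪∅=∅
  n6('b'): parent n0 fail=0; on 'b' 0 → fail=0;  out ∅∪∅=∅
  n11('d'): parent n0 fail=0; on 'd' 0 → fail=0;  out {3}∪∅={3}
  n2('ca'): parent n1 fail=0; on 'a' 0 → fail=0;  out ∅∪∅=∅
  n7('ba'): parent n6 fail=0; on 'a' 0 → fail=0;  out ∅∪∅=∅
  n12('db'): parent n11 fail=0; on 'b' 0 → fail=6;  out {5}∪∅={5}
  n18('dc'): parent n11 fail=0; on 'c' 0 → fail=1;  out ∅∪∅=∅
  n20('cc'): parent n1 fail=0; on 'c' 0 → fail=1;  out ∅∪∅=∅
  n3('cad'): parent n2 fail=0; on 'd' 0 → fail=11;  out ∅∪{3}={3}
  n8('bac'): parent n7 fail=0; on 'c' 0 → fail=1;  out ∅∪∅=∅
  n13('dbc'): parent n12 fail=6; on 'c' 6→0 → fail=1;  out {2}∪∅={2}
  n14('bab'): parent n7 fail=0; on 'b' 0 → fail=6;  out ∅∪∅=∅
  n19('dcd'): parent n18 fail=1; on 'd' 1→0 → fail=11;  out {6}∪{3}={3,6}
  n21('ccd'): parent n20 fail=1; on 'd' 1→0 → fail=11;  out {7}∪{3}={3,7}
  n4('cada'): parent n3 fail=11; on 'a' 11→0 → fail=0;  out ∅∪∅=∅
  n9('bacc'): parent n8 fail=1; on 'c' 1 → fail=20;  out ∅∪∅=∅
  n15('babd'): parent n14 fail=6; on 'd' 6→0 → fail=11;  out ∅∪{3}={3}
  n5('cadaa'): parent n4 fail=0; on 'a' 0 → fail=0;  out {0}∪∅={0}
  n10('baccd'): parent n9 fail=20; on 'd' 20 → fail=21;  out {1}∪{3,7}={1,3,7}
  n16('babdb'): parent n15 fail=11; on 'b' 11 → fail=12;  out ∅∪{5}={5}
  n17('babdbb'): parent n16 fail=12; on 'b' 12→6→0 → fail=6;  out {4}∪∅={4}

Scan:
[0] read 'd'  n0⇒n11  ** P3@[0:0]
[1] read 'b'  n11⇒n12  ** P5@[0:1]
[2] read 'c'  n12⇒n13  ** P2@[0:2]
[3] read 'c'  n13⇒n20 (fail-walked)
[4] read 'b'  n20⇒n6 (fail-walked)
[5] read 'c'  n6⇒n1 (fail-walked)
[6] read 'a'  n1⇒n2
[7] read 'd'  n2⇒n3  ** P3@[7:7]
[8] read 'a'  n3⇒n4
[9] read 'a'  n4⇒n5  ** P0@[5:9]
[10] read 'c'  n5⇒n1 (fail-walked)
[11] read 'b'  n1⇒n6 (fail-walked)
[12] read 'a'  n6⇒n7
[13] read 'b'  n7⇒n14
[14] read 'd'  n14⇒n15  ** P3@[14:14]
[15] read 'b'  n15⇒n16  ** P5@[14:15]
[16] read 'b'  n16⇒n17  ** P4@[11:16]
[17] read 'b'  n17⇒n6 (fail-walked)
[18] read 'a'  n6⇒n7
[19] read 'b'  n7⇒n14
[20] read 'd'  n14⇒n15  ** P3@[20:20]
[21] read 'b'  n15⇒n16  ** P5@[20:21]
[22] read 'b'  n16⇒n17  ** P4@[17:22]
[23] read 'd'  n17⇒n11 (fail-walked)  ** P3@[23:23]
[24] read 'c'  n11⇒n18
[25] read 'd'  n18⇒n19  ** P3@[25:25],P6@[23:25]
[26] read 'd'  n19⇒n11 (fail-walked)  ** P3@[26:26]
[27] read 'd'  n11⇒n11 (fail-walked)  ** P3@[27:27]
[28] read 'b'  n11⇒n12  ** P5@[27:28]
[29] read 'c'  n12⇒n13  ** P2@[27:29]
[30] read 'a'  n13⇒n2 (fail-walked)
[31] read 'd'  n2⇒n3  ** P3@[31:31]
[32] read 'b'  n3⇒n12 (fail-walked)  ** P5@[31:32]
[33] read 'c'  n12⇒n13  ** P2@[31:33]
[34] read 'c'  n13⇒n20 (fail-walked)
[35] read 'b'  n20⇒n6 (fail-walked)
[36] read 'a'  n6⇒n7
[37] read 'b'  n7⇒n14
[38] read 'd'  n14⇒n15  ** P3@[38:38]
[39] read 'b'  n15⇒n16  ** P5@[38:39]
[40] read 'b'  n16⇒n17  ** P4@[35:40]
[41] read 'a'  n17⇒n7 (fail-walked)
[42] read 'b'  n7⇒n14
[43] read 'd'  n14⇒n15  ** P3@[43:43]
[44] read 'a'  n15⇒n0 (fail-walked)
[45] read 'd'  n0⇒n11  ** P3@[45:45]
[46] read 'c'  n11⇒n18
[47] read 'd'  n18⇒n19  ** P3@[47:47],P6@[45:47]
[48] read 'c'  n19⇒n18 (fail-walked)
[49] read 'd'  n18⇒n19  ** P3@[49:49],P6@[47:49]
[50] read 'd'  n19⇒n11 (fail-walked)  ** P3@[50:50]
[51] read 'a'  n11⇒n0 (fail-walked)
[52] read 'd'  n0⇒n11  ** P3@[52:52]
[53] read 'd'  n11⇒n11 (fail-walked)  ** P3@[53:53]
[54] read 'b'  n11⇒n12  ** P5@[53:54]
[55] read 'c'  n12⇒n13  ** P2@[53:55]
[56] read 'c'  n13⇒n20 (fail-walked)
[57] read 'd'  n20⇒n21  ** P3@[57:57],P7@[55:57]
[58] read 'c'  n21⇒n18 (fail-walked)
[59] read 'c'  n18⇒n20 (fail-walked)
[60] read 'd'  n20⇒n21  ** P3@[60:60],P7@[58:60]
[61] read 'c'  n21⇒n18 (fail-walked)
[62] read 'c'  n18⇒n20 (fail-walked)
[63] read 'd'  n20⇒n21  ** P3@[63:63],P7@[61:63]

All matches (sorted): [[0,3],[1,5],[2,2],[7,3],[9,0],[14,3],[15,5],[16,4],[20,3],[21,5],[22,4],[23,3],[25,3],[25,6],[26,3],[27,3],[28,5],[29,2],[31,3],[32,5],[33,2],[38,3],[39,5],[40,4],[43,3],[45,3],[47,3],[47,6],[49,3],[49,6],[50,3],[52,3],[53,3],[54,5],[55,2],[57,3],[57,7],[60,3],[60,7],[63,3],[63,7]]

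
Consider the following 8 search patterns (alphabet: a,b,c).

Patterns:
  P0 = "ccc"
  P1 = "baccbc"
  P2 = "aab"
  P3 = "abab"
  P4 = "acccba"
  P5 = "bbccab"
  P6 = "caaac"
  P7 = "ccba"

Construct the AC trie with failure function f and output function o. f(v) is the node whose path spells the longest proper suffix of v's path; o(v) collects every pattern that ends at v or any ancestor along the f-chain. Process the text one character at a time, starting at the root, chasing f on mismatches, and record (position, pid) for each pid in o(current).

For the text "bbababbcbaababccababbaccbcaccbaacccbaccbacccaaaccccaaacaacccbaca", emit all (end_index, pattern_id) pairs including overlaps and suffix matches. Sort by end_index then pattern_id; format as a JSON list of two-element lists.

Build:
Trie nodes:
  n0 'ε': a→10 b→4 c→1
  n1 'c': a→26 c→2
  n2 'cc': b→30 c→3
  n3 'ccc': ·  ←P0
  n4 'b': a→5 b→21
  n5 'ba': c→6
  n6 'bac': c→7
  n7 'bacc': b→8
  n8 'baccb': c→9
  n9 'baccbc': ·  ←P1
  n10 'a': a→11 b→13 c→16
  n11 'aa': b→12
  n12 'aab': ·  ←P2
  n13 'ab': a→14
  n14 'aba': b→15
  n15 'abab': ·  ←P3
  n16 'ac': c→17
  n17 'acc': c→18
  n18 'accc': b→19
  n19 'acccb': a→20
  n20 'acccba': ·  ←P4
  n21 'bb': c→22
  n22 'bbc': c→23
  n23 'bbcc': a→24
  n24 'bbcca': b→25
  n25 'bbccab': ·  ←P5
  n26 'ca': a→27
  n27 'caa': a→28
  n28 'caaa': c→29
  n29 'caaac': ·  ←P6
  n30 'ccb': a→31
  n31 'ccba': ·  ←P7

Failure links (BFS by depth):
  fail(1) 'c': from fail(0)=0 chase 'c': 0 ⇒ 0;  out=∅∪out(0)=∅
  fail(4) 'b': from fail(0)=0 chase 'b': 0 ⇒ 0;  out=∅∪out(0)=∅
  fail(10) 'a': from fail(0)=0 chase 'a': 0 ⇒ 0;  out=∅∪out(0)=∅
  fail(2) 'cc': from fail(1)=0 chase 'c': 0 ⇒ 1;  out=∅∪out(1)=∅
  fail(5) 'ba': from fail(4)=0 chase 'a': 0 ⇒ 10;  out=∅∪out(10)=∅
  fail(11) 'aa': from fail(10)=0 chase 'a': 0 ⇒ 10;  out=∅∪out(10)=∅
  fail(13) 'ab': from fail(10)=0 chase 'b': 0 ⇒ 4;  out=∅∪out(4)=∅
  fail(16) 'ac': from fail(10)=0 chase 'c': 0 ⇒ 1;  out=∅∪out(1)=∅
  fail(21) 'bb': from fail(4)=0 chase 'b': 0 ⇒ 4;  out=∅∪out(4)=∅
  fail(26) 'ca': from fail(1)=0 chase 'a': 0 ⇒ 10;  out=∅∪out(10)=∅
  fail(3) 'ccc': from fail(2)=1 chase 'c': 1 ⇒ 2;  out={0}∪out(2)={0}
  fail(6) 'bac': from fail(5)=10 chase 'c': 10 ⇒ 16;  out=∅∪out(16)=∅
  fail(12) 'aab': from fail(11)=10 chase 'b': 10 ⇒ 13;  out={2}∪out(13)={2}
  fail(14) 'aba': from fail(13)=4 chase 'a': 4 ⇒ 5;  out=∅∪out(5)=∅
  fail(17) 'acc': from fail(16)=1 chase 'c': 1 ⇒ 2;  out=∅∪out(2)=∅
  fail(22) 'bbc': from fail(21)=4 chase 'c': 4→0 ⇒ 1;  out=∅∪out(1)=∅
  fail(27) 'caa': from fail(26)=10 chase 'a': 10 ⇒ 11;  out=∅∪out(11)=∅
  fail(30) 'ccb': from fail(2)=1 chase 'b': 1→0 ⇒ 4;  out=∅∪out(4)=∅
  fail(7) 'bacc': from fail(6)=16 chase 'c': 16 ⇒ 17;  out=∅∪out(17)=∅
  fail(15) 'abab': from fail(14)=5 chase 'b': 5→10 ⇒ 13;  out={3}∪out(13)={3}
  fail(18) 'accc': from fail(17)=2 chase 'c': 2 ⇒ 3;  out=∅∪out(3)={0}
  fail(23) 'bbcc': from fail(22)=1 chase 'c': 1 ⇒ 2;  out=∅∪out(2)=∅
  fail(28) 'caaa': from fail(27)=11 chase 'a': 11→10 ⇒ 11;  out=∅∪out(11)=∅
  fail(31) 'ccba': from fail(30)=4 chase 'a': 4 ⇒ 5;  out={7}∪out(5)={7}
  fail(8) 'baccb': from fail(7)=17 chase 'b': 17→2 ⇒ 30;  out=∅∪out(30)=∅
  fail(19) 'acccb': from fail(18)=3 chase 'b': 3→2 ⇒ 30;  out=∅∪out(30)=∅
  fail(24) 'bbcca': from fail(23)=2 chase 'a': 2→1 ⇒ 26;  out=∅∪out(26)=∅
  fail(29) 'caaac': from fail(28)=11 chase 'c': 11→10 ⇒ 16;  out={6}∪out(16)={6}
  fail(9) 'baccbc': from fail(8)=30 chase 'c': 30→4→0 ⇒ 1;  out={1}∪out(1)={1}
  fail(20) 'acccba': from fail(19)=30 chase 'a': 30 ⇒ 31;  out={4}∪out(31)={4,7}
  fail(25) 'bbccab': from fail(24)=26 chase 'b': 26→10 ⇒ 13;  out={5}∪out(13)={5}

Scan:
[0] read 'b'  n0⇒n4
[1] read 'b'  n4⇒n21
[2] read 'a'  n21⇒n5 ·f
[3] read 'b'  n5⇒n13 ·f
[4] read 'a'  n13⇒n14
[5] read 'b'  n14⇒n15  emit P3@[2:5]
[6] read 'b'  n15⇒n21 ·f
[7] read 'c'  n21⇒n22
[8] read 'b'  n22⇒n4 ·f
[9] read 'a'  n4⇒n5
[10] read 'a'  n5⇒n11 ·f
[11] read 'b'  n11⇒n12  emit P2@[9:11]
[12] read 'a'  n12⇒n14 ·f
[13] read 'b'  n14⇒n15  emit P3@[10:13]
[14] read 'c'  n15⇒n1 ·f
[15] read 'c'  n1⇒n2
[16] read 'a'  n2⇒n26 ·f
[17] read 'b'  n26⇒n13 ·f
[18] read 'a'  n13⇒n14
[19] read 'b'  n14⇒n15  emit P3@[16:19]
[20] read 'b'  n15⇒n21 ·f
[21] read 'a'  n21⇒n5 ·f
[22] read 'c'  n5⇒n6
[23] read 'c'  n6⇒n7
[24] read 'b'  n7⇒n8
[25] read 'c'  n8⇒n9  emit P1@[20:25]
[26] read 'a'  n9⇒n26 ·f
[27] read 'c'  n26⇒n16 ·f
[28] read 'c'  n16⇒n17
[29] read 'b'  n17⇒n30 ·f
[30] read 'a'  n30⇒n31  emit P7@[27:30]
[31] read 'a'  n31⇒n11 ·f
[32] read 'c'  n11⇒n16 ·f
[33] read 'c'  n16⇒n17
[34] read 'c'  n17⇒n18  emit P0@[32:34]
[35] read 'b'  n18⇒n19
[36] read 'a'  n19⇒n20  emit P4@[31:36],P7@[33:36]
[37] read 'c'  n20⇒n6 ·f
[38] read 'c'  n6⇒n7
[39] read 'b'  n7⇒n8
[40] read 'a'  n8⇒n31 ·f  emit P7@[37:40]
[41] read 'c'  n31⇒n6 ·f
[42] read 'c'  n6⇒n7
[43] read 'c'  n7⇒n18 ·f  emit P0@[41:43]
[44] read 'a'  n18⇒n26 ·f
[45] read 'a'  n26⇒n27
[46] read 'a'  n27⇒n28
[47] read 'c'  n28⇒n29  emit P6@[43:47]
[48] read 'c'  n29⇒n17 ·f
[49] read 'c'  n17⇒n18  emit P0@[47:49]
[50] read 'c'  n18⇒n3 ·f  emit P0@[48:50]
[51] read 'a'  n3⇒n26 ·f
[52] read 'a'  n26⇒n27
[53] read 'a'  n27⇒n28
[54] read 'c'  n28⇒n29  emit P6@[50:54]
[55] read 'a'  n29⇒n26 ·f
[56] read 'a'  n26⇒n27
[57] read 'c'  n27⇒n16 ·f
[58] read 'c'  n16⇒n17
[59] read 'c'  n17⇒n18  emit P0@[57:59]
[60] read 'b'  n18⇒n19
[61] read 'a'  n19⇒n20  emit P4@[56:61],P7@[58:61]
[62] read 'c'  n20⇒n6 ·f
[63] read 'a'  n6⇒n26 ·f

Result: [[5,3],[11,2],[13,3],[19,3],[25,1],[30,7],[34,0],[36,4],[36,7],[40,7],[43,0],[47,6],[49,0],[50,0],[54,6],[59,0],[61,4],[61,7]]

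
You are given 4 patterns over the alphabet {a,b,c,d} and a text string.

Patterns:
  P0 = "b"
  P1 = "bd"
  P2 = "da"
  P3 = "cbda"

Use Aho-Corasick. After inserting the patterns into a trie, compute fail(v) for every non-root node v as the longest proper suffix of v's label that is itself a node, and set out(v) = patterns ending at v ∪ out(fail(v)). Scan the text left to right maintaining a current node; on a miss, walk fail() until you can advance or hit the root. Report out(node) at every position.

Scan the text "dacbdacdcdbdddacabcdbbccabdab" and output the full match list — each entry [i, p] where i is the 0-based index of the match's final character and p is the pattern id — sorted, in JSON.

Build:
Trie (insert patterns):
  0='ε' goto b→1 c→5 d→3
  1='b' goto d→2  ←P0
  2='bd' goto ·  ←P1
  3='d' goto a→4
  4='da' goto ·  ←P2
  5='c' goto b→6
  6='cb' goto d→7
  7='cbd' goto a→8
  8='cbda' goto ·  ←P3

Failure links (BFS by depth):
  n1('b'): parent n0 fail=0; on 'b' 0 → fail=0;  out {0}∪∅={0}
  n3('d'): parent n0 fail=0; on 'd' 0 → fail=0;  out ∅∪∅=∅
  n5('c'): parent n0 fail=0; on 'c' 0 → fail=0;  out ∅∪∅=∅
  n2('bd'): parent n1 fail=0; on 'd' 0 → fail=3;  out {1}∪∅={1}
  n4('da'): parent n3 fail=0; on 'a' 0 → fail=0;  out {2}∪∅={2}
  n6('cb'): parent n5 fail=0; on 'b' 0 → fail=1;  out ∅∪{0}={0}
  n7('cbd'): parent n6 fail=1; on 'd' 1 → fail=2;  out ∅∪{1}={1}
  n8('cbda'): parent n7 fail=2; on 'a' 2→3 → fail=4;  out {3}∪{2}={2,3}

Run:
[0] read 'd'  n0⇒n3
[1] read 'a'  n3⇒n4  ** P2@[0:1]
[2] read 'c'  n4⇒n5 ·f
[3] read 'b'  n5⇒n6  ** P0@[3:3]
[4] read 'd'  n6⇒n7  ** P1@[3:4]
[5] read 'a'  n7⇒n8  ** P2@[4:5],P3@[2:5]
[6] read 'c'  n8⇒n5 ·f
[7] read 'd'  n5⇒n3 ·f
[8] read 'c'  n3⇒n5 ·f
[9] read 'd'  n5⇒n3 ·f
[10] read 'b'  n3⇒n1 ·f  ** P0@[10:10]
[11] read 'd'  n1⇒n2  ** P1@[10:11]
[12] read 'd'  n2⇒n3 ·f
[13] read 'd'  n3⇒n3 ·f
[14] read 'a'  n3⇒n4  ** P2@[13:14]
[15] read 'c'  n4⇒n5 ·f
[16] read 'a'  n5⇒n0 ·f
[17] read 'b'  n0⇒n1  ** P0@[17:17]
[18] read 'c'  n1⇒n5 ·f
[19] read 'd'  n5⇒n3 ·f
[20] read 'b'  n3⇒n1 ·f  ** P0@[20:20]
[21] read 'b'  n1⇒n1 ·f  ** P0@[21:21]
[22] read 'c'  n1⇒n5 ·f
[23] read 'c'  n5⇒n5 ·f
[24] read 'a'  n5⇒n0 ·f
[25] read 'b'  n0⇒n1  ** P0@[25:25]
[26] read 'd'  n1⇒n2  ** P1@[25:26]
[27] read 'a'  n2⇒n4 ·f  ** P2@[26:27]
[28] read 'b'  n4⇒n1 ·f  ** P0@[28:28]

All matches (sorted): [[1,2],[3,0],[4,1],[5,2],[5,3],[10,0],[11,1],[14,2],[17,0],[20,0],[21,0],[25,0],[26,1],[27,2],[28,0]]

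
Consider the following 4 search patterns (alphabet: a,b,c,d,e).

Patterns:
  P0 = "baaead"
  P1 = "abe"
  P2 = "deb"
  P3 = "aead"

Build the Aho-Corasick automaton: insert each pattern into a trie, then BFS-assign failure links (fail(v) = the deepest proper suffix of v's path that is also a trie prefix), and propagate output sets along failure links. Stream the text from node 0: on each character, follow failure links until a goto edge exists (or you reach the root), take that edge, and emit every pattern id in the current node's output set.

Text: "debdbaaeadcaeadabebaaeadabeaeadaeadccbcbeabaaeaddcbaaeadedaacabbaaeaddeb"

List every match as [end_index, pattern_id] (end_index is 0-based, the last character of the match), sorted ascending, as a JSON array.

Build:
Trie (insert patterns):
  n0 'ε': a→7 b→1 d→10
  n1 'b': a→2
  n2 'ba': a→3
  n3 'baa': e→4
  n4 'baae': a→5
  n5 'baaea': d→6
  n6 'baaead': ·  ←P0
  n7 'a': b→8 e→13
  n8 'ab': e→9
  n9 'abe': ·  ←P1
  n10 'd': e→11
  n11 'de': b→12
  n12 'deb': ·  ←P2
  n13 'ae': a→14
  n14 'aea': d→15
  n15 'aead': ·  ←P3

BFS fail/out derivation:
  n1('b'): parent n0 fail=0; on 'b' 0 → fail=0;  out ∅∪∅=∅
  n7('a'): parent n0 fail=0; on 'a' 0 → fail=0;  out ∅∪∅=∅
  n10('d'): parent n0 fail=0; on 'd' 0 → fail=0;  out ∅∪∅=∅
  n2('ba'): parent n1 fail=0; on 'a' 0 → fail=7;  out ∅∪∅=∅
  n8('ab'): parent n7 fail=0; on 'b' 0 → fail=1;  out ∅∪∅=∅
  n11('de'): parent n10 fail=0; on 'e' 0 → fail=0;  out ∅∪∅=∅
  n13('ae'): parent n7 fail=0; on 'e' 0 → fail=0;  out ∅∪∅=∅
  n3('baa'): parent n2 fail=7; on 'a' 7→0 → fail=7;  out ∅∪∅=∅
  n9('abe'): parent n8 fail=1; on 'e' 1→0 → fail=0;  out {1}∪∅={1}
  n12('deb'): parent n11 fail=0; on 'b' 0 → fail=1;  out {2}∪∅={2}
  n14('aea'): parent n13 fail=0; on 'a' 0 → fail=7;  out ∅∪∅=∅
  n4('baae'): parent n3 fail=7; on 'e' 7 → fail=13;  out ∅∪∅=∅
  n15('aead'): parent n14 fail=7; on 'd' 7→0 → fail=10;  out {3}∪∅={3}
  n5('baaea'): parent n4 fail=13; on 'a' 13 → fail=14;  out ∅∪∅=∅
  n6('baaead'): parent n5 fail=14; on 'd' 14 → fail=15;  out {0}∪{3}={0,3}

Run:
i=0 'd': node 0→10
i=1 'e': node 10→11
i=2 'b': node 11→12  → match P2@[0:2]
i=3 'd': node 12→10 (via fail)
i=4 'b': node 10→1 (via fail)
i=5 'a': node 1→2
i=6 'a': node 2→3
i=7 'e': node 3→4
i=8 'a': node 4→5
i=9 'd': node 5→6  → match P0@[4:9],P3@[6:9]
i=10 'c': node 6→0 (via fail)
i=11 'a': node 0→7
i=12 'e': node 7→13
i=13 'a': node 13→14
i=14 'd': node 14→15  → match P3@[11:14]
i=15 'a': node 15→7 (via fail)
i=16 'b': node 7→8
i=17 'e': node 8→9  → match P1@[15:17]
i=18 'b': node 9→1 (via fail)
i=19 'a': node 1→2
i=20 'a': node 2→3
i=21 'e': node 3→4
i=22 'a': node 4→5
i=23 'd': node 5→6  → match P0@[18:23],P3@[20:23]
i=24 'a': node 6→7 (via fail)
i=25 'b': node 7→8
i=26 'e': node 8→9  → match P1@[24:26]
i=27 'a': node 9→7 (via fail)
i=28 'e': node 7→13
i=29 'a': node 13→14
i=30 'd': node 14→15  → match P3@[27:30]
i=31 'a': node 15→7 (via fail)
i=32 'e': node 7→13
i=33 'a': node 13→14
i=34 'd': node 14→15  → match P3@[31:34]
i=35 'c': node 15→0 (via fail)
i=36 'c': node 0→0
i=37 'b': node 0→1
i=38 'c': node 1→0 (via fail)
i=39 'b': node 0→1
i=40 'e': node 1→0 (via fail)
i=41 'a': node 0→7
i=42 'b': node 7→8
i=43 'a': node 8→2 (via fail)
i=44 'a': node 2→3
i=45 'e': node 3→4
i=46 'a': node 4→5
i=47 'd': node 5→6  → match P0@[42:47],P3@[44:47]
i=48 'd': node 6→10 (via fail)
i=49 'c': node 10→0 (via fail)
i=50 'b': node 0→1
i=51 'a': node 1→2
i=52 'a': node 2→3
i=53 'e': node 3→4
i=54 'a': node 4→5
i=55 'd': node 5→6  → match P0@[50:55],P3@[52:55]
i=56 'e': node 6→11 (via fail)
i=57 'd': node 11→10 (via fail)
i=58 'a': node 10→7 (via fail)
i=59 'a': node 7→7 (via fail)
i=60 'c': node 7→0 (via fail)
i=61 'a': node 0→7
i=62 'b': node 7→8
i=63 'b': node 8→1 (via fail)
i=64 'a': node 1→2
i=65 'a': node 2→3
i=66 'e': node 3→4
i=67 'a': node 4→5
i=68 'd': node 5→6  → match P0@[63:68],P3@[65:68]
i=69 'd': node 6→10 (via fail)
i=70 'e': node 10→11
i=71 'b': node 11→12  → match P2@[69:71]

Result: [[2,2],[9,0],[9,3],[14,3],[17,1],[23,0],[23,3],[26,1],[30,3],[34,3],[47,0],[47,3],[55,0],[55,3],[68,0],[68,3],[71,2]]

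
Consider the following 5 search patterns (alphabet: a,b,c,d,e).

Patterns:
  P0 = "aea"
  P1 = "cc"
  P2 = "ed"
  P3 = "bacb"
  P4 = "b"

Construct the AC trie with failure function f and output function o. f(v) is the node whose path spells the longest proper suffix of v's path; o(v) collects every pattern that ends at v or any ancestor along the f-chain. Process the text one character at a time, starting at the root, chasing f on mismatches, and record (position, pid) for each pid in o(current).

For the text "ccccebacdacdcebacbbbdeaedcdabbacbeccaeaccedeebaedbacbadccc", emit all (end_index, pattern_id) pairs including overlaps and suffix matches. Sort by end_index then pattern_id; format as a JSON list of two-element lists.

Build:
Trie (insert patterns):
  0='ε' goto a→1 b→8 c→4 e→6
  1='a' goto e→2
  2='ae' goto a→3
  3='aea' goto ·  ←P0
  4='c' goto c→5
  5='cc' goto ·  ←P1
  6='e' goto d→7
  7='ed' goto ·  ←P2
  8='b' goto a→9  ←P4
  9='ba' goto c→10
  10='bac' goto b→11
  11='bacb' goto ·  ←P3

Failure links (BFS by depth):
  fail(1) 'a': from fail(0)=0 chase 'a': 0 ⇒ 0;  out=∅∪out(0)=∅
  fail(4) 'c': from fail(0)=0 chase 'c': 0 ⇒ 0;  out=∅∪out(0)=∅
  fail(6) 'e': from fail(0)=0 chase 'e': 0 ⇒ 0;  out=∅∪out(0)=∅
  fail(8) 'b': from fail(0)=0 chase 'b': 0 ⇒ 0;  out={4}∪out(0)={4}
  fail(2) 'ae': from fail(1)=0 chase 'e': 0 ⇒ 6;  out=∅∪out(6)=∅
  fail(5) 'cc': from fail(4)=0 chase 'c': 0 ⇒ 4;  out={1}∪out(4)={1}
  fail(7) 'ed': from fail(6)=0 chase 'd': 0 ⇒ 0;  out={2}∪out(0)={2}
  fail(9) 'ba': from fail(8)=0 chase 'a': 0 ⇒ 1;  out=∅∪out(1)=∅
  fail(3) 'aea': from fail(2)=6 chase 'a': 6→0 ⇒ 1;  out={0}∪out(1)={0}
  fail(10) 'bac': from fail(9)=1 chase 'c': 1→0 ⇒ 4;  out=∅∪out(4)=∅
  fail(11) 'bacb': from fail(10)=4 chase 'b': 4→0 ⇒ 8;  out={3}∪out(8)={3,4}

Text stream:
[0] read 'c'  n0⇒n4
[1] read 'c'  n4⇒n5  emit P1@[0:1]
[2] read 'c'  n5⇒n5 ·f  emit P1@[1:2]
[3] read 'c'  n5⇒n5 ·f  emit P1@[2:3]
[4] read 'e'  n5⇒n6 ·f
[5] read 'b'  n6⇒n8 ·f  emit P4@[5:5]
[6] read 'a'  n8⇒n9
[7] read 'c'  n9⇒n10
[8] read 'd'  n10⇒n0 ·f
[9] read 'a'  n0⇒n1
[10] read 'c'  n1⇒n4 ·f
[11] read 'd'  n4⇒n0 ·f
[12] read 'c'  n0⇒n4
[13] read 'e'  n4⇒n6 ·f
[14] read 'b'  n6⇒n8 ·f  emit P4@[14:14]
[15] read 'a'  n8⇒n9
[16] read 'c'  n9⇒n10
[17] read 'b'  n10⇒n11  emit P3@[14:17],P4@[17:17]
[18] read 'b'  n11⇒n8 ·f  emit P4@[18:18]
[19] read 'b'  n8⇒n8 ·f  emit P4@[19:19]
[20] read 'd'  n8⇒n0 ·f
[21] read 'e'  n0⇒n6
[22] read 'a'  n6⇒n1 ·f
[23] read 'e'  n1⇒n2
[24] read 'd'  n2⇒n7 ·f  emit P2@[23:24]
[25] read 'c'  n7⇒n4 ·f
[26] read 'd'  n4⇒n0 ·f
[27] read 'a'  n0⇒n1
[28] read 'b'  n1⇒n8 ·f  emit P4@[28:28]
[29] read 'b'  n8⇒n8 ·f  emit P4@[29:29]
[30] read 'a'  n8⇒n9
[31] read 'c'  n9⇒n10
[32] read 'b'  n10⇒n11  emit P3@[29:32],P4@[32:32]
[33] read 'e'  n11⇒n6 ·f
[34] read 'c'  n6⇒n4 ·f
[35] read 'c'  n4⇒n5  emit P1@[34:35]
[36] read 'a'  n5⇒n1 ·f
[37] read 'e'  n1⇒n2
[38] read 'a'  n2⇒n3  emit P0@[36:38]
[39] read 'c'  n3⇒n4 ·f
[40] read 'c'  n4⇒n5  emit P1@[39:40]
[41] read 'e'  n5⇒n6 ·f
[42] read 'd'  n6⇒n7  emit P2@[41:42]
[43] read 'e'  n7⇒n6 ·f
[44] read 'e'  n6⇒n6 ·f
[45] read 'b'  n6⇒n8 ·f  emit P4@[45:45]
[46] read 'a'  n8⇒n9
[47] read 'e'  n9⇒n2 ·f
[48] read 'd'  n2⇒n7 ·f  emit P2@[47:48]
[49] read 'b'  n7⇒n8 ·f  emit P4@[49:49]
[50] read 'a'  n8⇒n9
[51] read 'c'  n9⇒n10
[52] read 'b'  n10⇒n11  emit P3@[49:52],P4@[52:52]
[53] read 'a'  n11⇒n9 ·f
[54] read 'd'  n9⇒n0 ·f
[55] read 'c'  n0⇒n4
[56] read 'c'  n4⇒n5  emit P1@[55:56]
[57] read 'c'  n5⇒n5 ·f  emit P1@[56:57]

Matches: [[1,1],[2,1],[3,1],[5,4],[14,4],[17,3],[17,4],[18,4],[19,4],[24,2],[28,4],[29,4],[32,3],[32,4],[35,1],[38,0],[40,1],[42,2],[45,4],[48,2],[49,4],[52,3],[52,4],[56,1],[57,1]]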